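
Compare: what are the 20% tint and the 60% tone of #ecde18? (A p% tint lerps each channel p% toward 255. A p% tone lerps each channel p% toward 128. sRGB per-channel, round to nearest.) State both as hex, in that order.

#ecde18 is rgb(236, 222, 24).
20% tint:
  R: 236 + 3.8 = 239.8 → 240
  G: 222 + 0.2×(255−222) = 222 + 6.6 = 228.6 → 229
  B: 24 + 46.2 = 70.2 → 70
  → #f0e546
60% tone:
  R: 236 + 0.6×(128−236) = 236 − 64.8 = 171.2 → 171
  G: 222 + 0.6×(128−222) = 222 − 56.4 = 165.6 → 166
  B: 24 + 0.6×(128−24) = 24 + 62.4 = 86.4 → 86
  → #aba656

#f0e546, #aba656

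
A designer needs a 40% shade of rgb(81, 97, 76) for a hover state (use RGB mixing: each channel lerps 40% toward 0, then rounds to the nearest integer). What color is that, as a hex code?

Per channel, c → c + 0.4(0 − c):
  R: 81 + 0.4×(0−81) = 81 − 32.4 = 48.6 → 49
  G: 97 − 38.8 = 58.2 → 58
  B: 76 + 0.4×(0−76) = 76 − 30.4 = 45.6 → 46
rgb(49, 58, 46) = #313a2e.

#313a2e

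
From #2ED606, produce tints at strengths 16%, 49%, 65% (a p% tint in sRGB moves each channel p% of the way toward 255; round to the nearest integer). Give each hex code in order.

#4FDD2E, #94EA80, #B6F1A8

#2ED606 is rgb(46, 214, 6).
16%: (46 + 33.44 = 79.44→79, 214 + 6.56 = 220.56→221, 6 + 39.84 = 45.84→46) → #4FDD2E
49%: (46 + 102.41 = 148.41→148, 214 + 20.09 = 234.09→234, 6 + 122.01 = 128.01→128) → #94EA80
65%: (46 + 135.85 = 181.85→182, 214 + 26.65 = 240.65→241, 6 + 161.85 = 167.85→168) → #B6F1A8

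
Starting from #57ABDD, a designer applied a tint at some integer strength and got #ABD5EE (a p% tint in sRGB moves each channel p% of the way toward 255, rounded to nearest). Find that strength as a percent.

#57ABDD is rgb(87, 171, 221); #ABD5EE is rgb(171, 213, 238).
On the R channel (widest range): 171 ≈ 87 + (p/100)(255 − 87), so p ≈ 100×(171 − 87)/(255 − 87) = 8400/168 = 50.00.
p = 50 reproduces all three channels after rounding.

50%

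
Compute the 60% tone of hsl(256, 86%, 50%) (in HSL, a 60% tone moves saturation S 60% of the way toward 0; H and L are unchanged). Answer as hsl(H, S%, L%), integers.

hsl(256, 34%, 50%)

S moves 60% from 86 toward 0: 86 − 51.6 = 34.4 → 34.
H and L are unchanged.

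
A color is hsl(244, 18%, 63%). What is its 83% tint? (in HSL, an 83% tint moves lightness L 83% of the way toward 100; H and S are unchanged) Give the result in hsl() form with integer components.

hsl(244, 18%, 94%)

L moves 83% from 63 toward 100: 63 + 30.71 = 93.71 → 94.
H and S are unchanged.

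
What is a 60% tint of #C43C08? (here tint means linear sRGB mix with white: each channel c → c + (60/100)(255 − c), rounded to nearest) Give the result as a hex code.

#C43C08 is rgb(196, 60, 8).
Per channel, c → c + 0.6(255 − c):
  R: 196 + 0.6×(255−196) = 196 + 35.4 = 231.4 → 231
  G: 60 + 117 = 177 → 177
  B: 8 + 148.2 = 156.2 → 156
rgb(231, 177, 156) = #E7B19C.

#E7B19C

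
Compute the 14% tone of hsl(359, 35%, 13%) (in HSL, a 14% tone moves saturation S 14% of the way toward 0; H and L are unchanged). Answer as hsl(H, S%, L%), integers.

S moves 14% from 35 toward 0: 35 − 4.9 = 30.1 → 30.
H and L are unchanged.

hsl(359, 30%, 13%)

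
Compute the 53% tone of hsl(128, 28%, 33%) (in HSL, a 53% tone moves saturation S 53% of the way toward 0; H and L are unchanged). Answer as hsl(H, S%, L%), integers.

hsl(128, 13%, 33%)

S moves 53% from 28 toward 0: 28 − 14.84 = 13.16 → 13.
H and L are unchanged.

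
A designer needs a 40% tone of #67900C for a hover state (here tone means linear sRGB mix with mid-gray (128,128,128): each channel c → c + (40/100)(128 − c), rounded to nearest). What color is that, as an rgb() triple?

#67900C is rgb(103, 144, 12).
Per channel, c → c + 0.4(128 − c):
  R: 103 + 10 = 113 → 113
  G: 144 + 0.4×(128−144) = 144 − 6.4 = 137.6 → 138
  B: 12 + 46.4 = 58.4 → 58

rgb(113, 138, 58)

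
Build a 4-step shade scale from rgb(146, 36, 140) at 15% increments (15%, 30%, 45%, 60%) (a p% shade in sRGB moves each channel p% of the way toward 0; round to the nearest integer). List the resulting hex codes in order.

15%: (146 − 21.9 = 124.1→124, 36 − 5.4 = 30.6→31, 140 − 21 = 119→119) → #7C1F77
30%: (146 − 43.8 = 102.2→102, 36 − 10.8 = 25.2→25, 140 − 42 = 98→98) → #661962
45%: (146 − 65.7 = 80.3→80, 36 − 16.2 = 19.8→20, 140 − 63 = 77→77) → #50144D
60%: (146 − 87.6 = 58.4→58, 36 − 21.6 = 14.4→14, 140 − 84 = 56→56) → #3A0E38

#7C1F77, #661962, #50144D, #3A0E38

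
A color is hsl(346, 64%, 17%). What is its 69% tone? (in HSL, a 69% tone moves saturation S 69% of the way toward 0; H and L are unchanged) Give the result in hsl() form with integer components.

S moves 69% from 64 toward 0: 64 − 44.16 = 19.84 → 20.
H and L are unchanged.

hsl(346, 20%, 17%)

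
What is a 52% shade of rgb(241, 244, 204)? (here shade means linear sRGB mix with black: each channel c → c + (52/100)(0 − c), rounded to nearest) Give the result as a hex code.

#747562

Lerp each channel 52% toward 0:
  R: 241 − 125.32 = 115.68 → 116
  G: 244 − 126.88 = 117.12 → 117
  B: 204 + 0.52×(0−204) = 204 − 106.08 = 97.92 → 98
rgb(116, 117, 98) = #747562.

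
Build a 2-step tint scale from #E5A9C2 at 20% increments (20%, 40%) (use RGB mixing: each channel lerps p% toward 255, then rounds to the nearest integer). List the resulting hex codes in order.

#E5A9C2 is rgb(229, 169, 194).
20%: (229 + 5.2 = 234.2→234, 169 + 17.2 = 186.2→186, 194 + 12.2 = 206.2→206) → #EABACE
40%: (229 + 10.4 = 239.4→239, 169 + 34.4 = 203.4→203, 194 + 24.4 = 218.4→218) → #EFCBDA

#EABACE, #EFCBDA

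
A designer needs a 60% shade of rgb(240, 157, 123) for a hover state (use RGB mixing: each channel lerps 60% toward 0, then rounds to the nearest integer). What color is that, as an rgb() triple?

rgb(96, 63, 49)

Lerp each channel 60% toward 0:
  R: 240 + 0.6×(0−240) = 240 − 144 = 96 → 96
  G: 157 + 0.6×(0−157) = 157 − 94.2 = 62.8 → 63
  B: 123 − 73.8 = 49.2 → 49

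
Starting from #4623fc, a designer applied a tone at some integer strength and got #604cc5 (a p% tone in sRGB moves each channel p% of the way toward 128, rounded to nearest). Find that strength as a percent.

44%

#4623fc is rgb(70, 35, 252); #604cc5 is rgb(96, 76, 197).
On the B channel (widest range): 197 ≈ 252 + (p/100)(128 − 252), so p ≈ 100×(197 − 252)/(128 − 252) = -5500/-124 = 44.35.
p = 44 reproduces all three channels after rounding.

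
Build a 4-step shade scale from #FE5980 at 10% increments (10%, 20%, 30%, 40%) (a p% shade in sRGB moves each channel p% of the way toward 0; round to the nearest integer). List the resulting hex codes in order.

#E55073, #CB4766, #B23E5A, #98354D

#FE5980 is rgb(254, 89, 128).
10%: (254 − 25.4 = 228.6→229, 89 − 8.9 = 80.1→80, 128 − 12.8 = 115.2→115) → #E55073
20%: (254 − 50.8 = 203.2→203, 89 − 17.8 = 71.2→71, 128 − 25.6 = 102.4→102) → #CB4766
30%: (254 − 76.2 = 177.8→178, 89 − 26.7 = 62.3→62, 128 − 38.4 = 89.6→90) → #B23E5A
40%: (254 − 101.6 = 152.4→152, 89 − 35.6 = 53.4→53, 128 − 51.2 = 76.8→77) → #98354D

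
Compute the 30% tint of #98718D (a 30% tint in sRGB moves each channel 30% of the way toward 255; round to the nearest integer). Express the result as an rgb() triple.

rgb(183, 156, 175)

#98718D is rgb(152, 113, 141).
A 30% tint moves each channel 30% toward 255:
  R: 152 + 30.9 = 182.9 → 183
  G: 113 + 42.6 = 155.6 → 156
  B: 141 + 0.3×(255−141) = 141 + 34.2 = 175.2 → 175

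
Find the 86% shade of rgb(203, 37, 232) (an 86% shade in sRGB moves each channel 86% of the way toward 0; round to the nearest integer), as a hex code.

#1c0520

Lerp each channel 86% toward 0:
  R: 203 − 174.58 = 28.42 → 28
  G: 37 − 31.82 = 5.18 → 5
  B: 232 − 199.52 = 32.48 → 32
rgb(28, 5, 32) = #1c0520.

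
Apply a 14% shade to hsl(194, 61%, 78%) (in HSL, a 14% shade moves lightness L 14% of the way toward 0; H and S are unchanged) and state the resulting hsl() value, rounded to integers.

hsl(194, 61%, 67%)

L moves 14% from 78 toward 0: 78 − 10.92 = 67.08 → 67.
H and S are unchanged.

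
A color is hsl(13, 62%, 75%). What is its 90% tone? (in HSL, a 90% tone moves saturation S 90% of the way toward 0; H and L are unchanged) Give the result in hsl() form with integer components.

S moves 90% from 62 toward 0: 62 − 55.8 = 6.2 → 6.
H and L are unchanged.

hsl(13, 6%, 75%)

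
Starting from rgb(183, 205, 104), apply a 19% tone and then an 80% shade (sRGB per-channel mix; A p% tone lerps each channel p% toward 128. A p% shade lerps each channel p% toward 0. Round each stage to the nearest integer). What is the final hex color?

Per channel, c → c + 0.19(128 − c):
  R: 183 + 0.19×(128−183) = 183 − 10.45 = 172.55 → 173
  G: 205 − 14.63 = 190.37 → 190
  B: 104 + 4.56 = 108.56 → 109
After the tone: rgb(173, 190, 109) = #ADBE6D.
Lerp each channel 80% toward 0:
  R: 173 + 0.8×(0−173) = 173 − 138.4 = 34.6 → 35
  G: 190 + 0.8×(0−190) = 190 − 152 = 38 → 38
  B: 109 − 87.2 = 21.8 → 22
rgb(35, 38, 22) = #232616.

#232616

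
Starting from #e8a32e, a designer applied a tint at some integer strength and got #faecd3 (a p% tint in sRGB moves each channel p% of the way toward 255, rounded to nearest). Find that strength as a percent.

79%

#e8a32e is rgb(232, 163, 46); #faecd3 is rgb(250, 236, 211).
On the B channel (widest range): 211 ≈ 46 + (p/100)(255 − 46), so p ≈ 100×(211 − 46)/(255 − 46) = 16500/209 = 78.95.
p = 79 reproduces all three channels after rounding.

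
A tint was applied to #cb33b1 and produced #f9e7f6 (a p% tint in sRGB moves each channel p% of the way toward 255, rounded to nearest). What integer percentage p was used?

#cb33b1 is rgb(203, 51, 177); #f9e7f6 is rgb(249, 231, 246).
On the G channel (widest range): 231 ≈ 51 + (p/100)(255 − 51), so p ≈ 100×(231 − 51)/(255 − 51) = 18000/204 = 88.24.
p = 88 reproduces all three channels after rounding.

88%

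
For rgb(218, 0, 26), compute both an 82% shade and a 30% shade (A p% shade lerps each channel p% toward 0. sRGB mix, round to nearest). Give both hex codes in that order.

#270005, #990012

82% shade:
  R: 218 + 0.82×(0−218) = 218 − 178.76 = 39.24 → 39
  G: 0 + 0 = 0 → 0
  B: 26 − 21.32 = 4.68 → 5
  → #270005
30% shade:
  R: 218 − 65.4 = 152.6 → 153
  G: 0 + 0.3×(0−0) = 0 + 0 = 0 → 0
  B: 26 + 0.3×(0−26) = 26 − 7.8 = 18.2 → 18
  → #990012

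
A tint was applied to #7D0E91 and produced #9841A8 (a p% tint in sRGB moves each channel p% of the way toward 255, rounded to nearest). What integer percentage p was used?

21%

#7D0E91 is rgb(125, 14, 145); #9841A8 is rgb(152, 65, 168).
On the G channel (widest range): 65 ≈ 14 + (p/100)(255 − 14), so p ≈ 100×(65 − 14)/(255 − 14) = 5100/241 = 21.16.
p = 21 reproduces all three channels after rounding.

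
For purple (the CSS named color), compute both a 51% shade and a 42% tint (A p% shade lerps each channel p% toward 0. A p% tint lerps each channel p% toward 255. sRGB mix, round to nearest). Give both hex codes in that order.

CSS purple is rgb(128, 0, 128).
51% shade:
  R: 128 − 65.28 = 62.72 → 63
  G: 0 + 0 = 0 → 0
  B: 128 + 0.51×(0−128) = 128 − 65.28 = 62.72 → 63
  → #3f003f
42% tint:
  R: 128 + 0.42×(255−128) = 128 + 53.34 = 181.34 → 181
  G: 0 + 107.1 = 107.1 → 107
  B: 128 + 0.42×(255−128) = 128 + 53.34 = 181.34 → 181
  → #b56bb5

#3f003f, #b56bb5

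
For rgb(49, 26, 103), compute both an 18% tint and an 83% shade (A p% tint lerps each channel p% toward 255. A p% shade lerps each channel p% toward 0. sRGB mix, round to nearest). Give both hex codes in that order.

18% tint:
  R: 49 + 37.08 = 86.08 → 86
  G: 26 + 0.18×(255−26) = 26 + 41.22 = 67.22 → 67
  B: 103 + 0.18×(255−103) = 103 + 27.36 = 130.36 → 130
  → #564382
83% shade:
  R: 49 + 0.83×(0−49) = 49 − 40.67 = 8.33 → 8
  G: 26 − 21.58 = 4.42 → 4
  B: 103 + 0.83×(0−103) = 103 − 85.49 = 17.51 → 18
  → #080412

#564382, #080412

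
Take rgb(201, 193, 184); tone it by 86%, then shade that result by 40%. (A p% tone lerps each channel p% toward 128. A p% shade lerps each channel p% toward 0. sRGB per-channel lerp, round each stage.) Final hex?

#535252

Per channel, c → c + 0.86(128 − c):
  R: 201 + 0.86×(128−201) = 201 − 62.78 = 138.22 → 138
  G: 193 − 55.9 = 137.1 → 137
  B: 184 + 0.86×(128−184) = 184 − 48.16 = 135.84 → 136
After the tone: rgb(138, 137, 136) = #8a8988.
Lerp each channel 40% toward 0:
  R: 138 − 55.2 = 82.8 → 83
  G: 137 − 54.8 = 82.2 → 82
  B: 136 − 54.4 = 81.6 → 82
rgb(83, 82, 82) = #535252.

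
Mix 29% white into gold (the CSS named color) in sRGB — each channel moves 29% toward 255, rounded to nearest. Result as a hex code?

CSS gold is rgb(255, 215, 0).
Lerp each channel 29% toward 255:
  R: 255 + 0.29×(255−255) = 255 + 0 = 255 → 255
  G: 215 + 0.29×(255−215) = 215 + 11.6 = 226.6 → 227
  B: 0 + 0.29×(255−0) = 0 + 73.95 = 73.95 → 74
rgb(255, 227, 74) = #ffe34a.

#ffe34a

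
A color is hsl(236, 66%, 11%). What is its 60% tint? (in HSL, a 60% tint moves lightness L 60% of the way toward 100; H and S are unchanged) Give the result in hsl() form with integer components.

L moves 60% from 11 toward 100: 11 + 53.4 = 64.4 → 64.
H and S are unchanged.

hsl(236, 66%, 64%)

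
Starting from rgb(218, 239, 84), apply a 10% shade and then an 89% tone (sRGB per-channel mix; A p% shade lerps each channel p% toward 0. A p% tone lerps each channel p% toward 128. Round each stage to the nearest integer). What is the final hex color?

A 10% shade moves each channel 10% toward 0:
  R: 218 + 0.1×(0−218) = 218 − 21.8 = 196.2 → 196
  G: 239 + 0.1×(0−239) = 239 − 23.9 = 215.1 → 215
  B: 84 + 0.1×(0−84) = 84 − 8.4 = 75.6 → 76
After the shade: rgb(196, 215, 76) = #c4d74c.
Per channel, c → c + 0.89(128 − c):
  R: 196 + 0.89×(128−196) = 196 − 60.52 = 135.48 → 135
  G: 215 + 0.89×(128−215) = 215 − 77.43 = 137.57 → 138
  B: 76 + 0.89×(128−76) = 76 + 46.28 = 122.28 → 122
rgb(135, 138, 122) = #878a7a.

#878a7a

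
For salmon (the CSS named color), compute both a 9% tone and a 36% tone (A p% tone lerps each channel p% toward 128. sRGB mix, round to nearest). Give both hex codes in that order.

#EF8073, #CE8077

CSS salmon is rgb(250, 128, 114).
9% tone:
  R: 250 − 10.98 = 239.02 → 239
  G: 128 + 0.09×(128−128) = 128 + 0 = 128 → 128
  B: 114 + 1.26 = 115.26 → 115
  → #EF8073
36% tone:
  R: 250 + 0.36×(128−250) = 250 − 43.92 = 206.08 → 206
  G: 128 + 0.36×(128−128) = 128 + 0 = 128 → 128
  B: 114 + 5.04 = 119.04 → 119
  → #CE8077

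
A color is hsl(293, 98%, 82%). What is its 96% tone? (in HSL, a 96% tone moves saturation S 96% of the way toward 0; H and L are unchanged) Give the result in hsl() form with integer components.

S moves 96% from 98 toward 0: 98 − 94.08 = 3.92 → 4.
H and L are unchanged.

hsl(293, 4%, 82%)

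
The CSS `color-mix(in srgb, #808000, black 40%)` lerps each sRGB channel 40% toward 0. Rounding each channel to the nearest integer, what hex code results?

#808000 is rgb(128, 128, 0).
Per channel, c → c + 0.4(0 − c):
  R: 128 + 0.4×(0−128) = 128 − 51.2 = 76.8 → 77
  G: 128 − 51.2 = 76.8 → 77
  B: 0 + 0.4×(0−0) = 0 + 0 = 0 → 0
rgb(77, 77, 0) = #4D4D00.

#4D4D00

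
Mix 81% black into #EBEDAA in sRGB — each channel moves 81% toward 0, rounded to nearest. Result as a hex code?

#EBEDAA is rgb(235, 237, 170).
An 81% shade moves each channel 81% toward 0:
  R: 235 + 0.81×(0−235) = 235 − 190.35 = 44.65 → 45
  G: 237 − 191.97 = 45.03 → 45
  B: 170 + 0.81×(0−170) = 170 − 137.7 = 32.3 → 32
rgb(45, 45, 32) = #2D2D20.

#2D2D20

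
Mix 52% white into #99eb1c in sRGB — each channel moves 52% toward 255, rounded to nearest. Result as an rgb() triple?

rgb(206, 245, 146)

#99eb1c is rgb(153, 235, 28).
A 52% tint moves each channel 52% toward 255:
  R: 153 + 53.04 = 206.04 → 206
  G: 235 + 10.4 = 245.4 → 245
  B: 28 + 0.52×(255−28) = 28 + 118.04 = 146.04 → 146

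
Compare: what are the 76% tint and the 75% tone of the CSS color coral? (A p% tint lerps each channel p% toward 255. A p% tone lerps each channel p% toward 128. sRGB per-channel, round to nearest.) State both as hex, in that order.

CSS coral is rgb(255, 127, 80).
76% tint:
  R: 255 + 0 = 255 → 255
  G: 127 + 97.28 = 224.28 → 224
  B: 80 + 133 = 213 → 213
  → #FFE0D5
75% tone:
  R: 255 + 0.75×(128−255) = 255 − 95.25 = 159.75 → 160
  G: 127 + 0.75 = 127.75 → 128
  B: 80 + 36 = 116 → 116
  → #A08074

#FFE0D5, #A08074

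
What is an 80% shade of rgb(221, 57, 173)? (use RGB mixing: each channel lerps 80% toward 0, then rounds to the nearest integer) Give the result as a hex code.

Per channel, c → c + 0.8(0 − c):
  R: 221 + 0.8×(0−221) = 221 − 176.8 = 44.2 → 44
  G: 57 − 45.6 = 11.4 → 11
  B: 173 + 0.8×(0−173) = 173 − 138.4 = 34.6 → 35
rgb(44, 11, 35) = #2c0b23.

#2c0b23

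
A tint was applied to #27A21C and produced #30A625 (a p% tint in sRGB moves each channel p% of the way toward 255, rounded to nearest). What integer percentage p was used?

4%

#27A21C is rgb(39, 162, 28); #30A625 is rgb(48, 166, 37).
On the B channel (widest range): 37 ≈ 28 + (p/100)(255 − 28), so p ≈ 100×(37 − 28)/(255 − 28) = 900/227 = 3.96.
p = 4 reproduces all three channels after rounding.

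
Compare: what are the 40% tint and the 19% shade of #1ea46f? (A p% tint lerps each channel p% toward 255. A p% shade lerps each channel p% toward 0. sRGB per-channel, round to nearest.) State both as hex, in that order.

#78c8a9, #18855a

#1ea46f is rgb(30, 164, 111).
40% tint:
  R: 30 + 0.4×(255−30) = 30 + 90 = 120 → 120
  G: 164 + 0.4×(255−164) = 164 + 36.4 = 200.4 → 200
  B: 111 + 57.6 = 168.6 → 169
  → #78c8a9
19% shade:
  R: 30 + 0.19×(0−30) = 30 − 5.7 = 24.3 → 24
  G: 164 − 31.16 = 132.84 → 133
  B: 111 + 0.19×(0−111) = 111 − 21.09 = 89.91 → 90
  → #18855a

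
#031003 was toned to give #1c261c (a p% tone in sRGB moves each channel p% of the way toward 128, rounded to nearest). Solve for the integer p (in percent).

20%

#031003 is rgb(3, 16, 3); #1c261c is rgb(28, 38, 28).
On the R channel (widest range): 28 ≈ 3 + (p/100)(128 − 3), so p ≈ 100×(28 − 3)/(128 − 3) = 2500/125 = 20.00.
p = 20 reproduces all three channels after rounding.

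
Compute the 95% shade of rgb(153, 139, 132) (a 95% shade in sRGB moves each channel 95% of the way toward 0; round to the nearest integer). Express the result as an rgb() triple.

Per channel, c → c + 0.95(0 − c):
  R: 153 + 0.95×(0−153) = 153 − 145.35 = 7.65 → 8
  G: 139 − 132.05 = 6.95 → 7
  B: 132 − 125.4 = 6.6 → 7

rgb(8, 7, 7)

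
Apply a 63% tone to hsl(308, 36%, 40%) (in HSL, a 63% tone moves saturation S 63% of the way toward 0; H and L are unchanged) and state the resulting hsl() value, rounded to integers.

S moves 63% from 36 toward 0: 36 − 22.68 = 13.32 → 13.
H and L are unchanged.

hsl(308, 13%, 40%)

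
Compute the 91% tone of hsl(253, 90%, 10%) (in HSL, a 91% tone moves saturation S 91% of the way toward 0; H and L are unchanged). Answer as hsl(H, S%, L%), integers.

S moves 91% from 90 toward 0: 90 − 81.9 = 8.1 → 8.
H and L are unchanged.

hsl(253, 8%, 10%)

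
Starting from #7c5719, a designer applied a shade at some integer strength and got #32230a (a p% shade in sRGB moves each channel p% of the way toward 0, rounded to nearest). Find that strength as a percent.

60%

#7c5719 is rgb(124, 87, 25); #32230a is rgb(50, 35, 10).
On the R channel (widest range): 50 ≈ 124 + (p/100)(0 − 124), so p ≈ 100×(50 − 124)/(0 − 124) = -7400/-124 = 59.68.
p = 60 reproduces all three channels after rounding.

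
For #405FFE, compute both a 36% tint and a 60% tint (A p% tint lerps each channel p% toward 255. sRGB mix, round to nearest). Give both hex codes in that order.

#405FFE is rgb(64, 95, 254).
36% tint:
  R: 64 + 0.36×(255−64) = 64 + 68.76 = 132.76 → 133
  G: 95 + 57.6 = 152.6 → 153
  B: 254 + 0.36×(255−254) = 254 + 0.36 = 254.36 → 254
  → #8599FE
60% tint:
  R: 64 + 114.6 = 178.6 → 179
  G: 95 + 96 = 191 → 191
  B: 254 + 0.6 = 254.6 → 255
  → #B3BFFF

#8599FE, #B3BFFF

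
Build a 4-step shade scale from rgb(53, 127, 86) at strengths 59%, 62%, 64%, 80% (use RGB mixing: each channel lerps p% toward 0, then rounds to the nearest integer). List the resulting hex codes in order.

#163423, #143021, #132E1F, #0B1911

59%: (53 − 31.27 = 21.73→22, 127 − 74.93 = 52.07→52, 86 − 50.74 = 35.26→35) → #163423
62%: (53 − 32.86 = 20.14→20, 127 − 78.74 = 48.26→48, 86 − 53.32 = 32.68→33) → #143021
64%: (53 − 33.92 = 19.08→19, 127 − 81.28 = 45.72→46, 86 − 55.04 = 30.96→31) → #132E1F
80%: (53 − 42.4 = 10.6→11, 127 − 101.6 = 25.4→25, 86 − 68.8 = 17.2→17) → #0B1911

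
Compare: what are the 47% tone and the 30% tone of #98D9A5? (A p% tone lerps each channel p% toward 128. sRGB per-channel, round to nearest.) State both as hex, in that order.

#98D9A5 is rgb(152, 217, 165).
47% tone:
  R: 152 + 0.47×(128−152) = 152 − 11.28 = 140.72 → 141
  G: 217 + 0.47×(128−217) = 217 − 41.83 = 175.17 → 175
  B: 165 + 0.47×(128−165) = 165 − 17.39 = 147.61 → 148
  → #8DAF94
30% tone:
  R: 152 + 0.3×(128−152) = 152 − 7.2 = 144.8 → 145
  G: 217 − 26.7 = 190.3 → 190
  B: 165 − 11.1 = 153.9 → 154
  → #91BE9A

#8DAF94, #91BE9A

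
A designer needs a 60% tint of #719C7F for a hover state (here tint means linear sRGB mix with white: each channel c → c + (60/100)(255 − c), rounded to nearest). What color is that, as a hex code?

#C6D7CC

#719C7F is rgb(113, 156, 127).
A 60% tint moves each channel 60% toward 255:
  R: 113 + 85.2 = 198.2 → 198
  G: 156 + 59.4 = 215.4 → 215
  B: 127 + 76.8 = 203.8 → 204
rgb(198, 215, 204) = #C6D7CC.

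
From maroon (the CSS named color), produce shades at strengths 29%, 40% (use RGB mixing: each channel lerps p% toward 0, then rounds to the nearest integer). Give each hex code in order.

CSS maroon is rgb(128, 0, 0).
29%: (128 − 37.12 = 90.88→91, 0→0, 0→0) → #5b0000
40%: (128 − 51.2 = 76.8→77, 0→0, 0→0) → #4d0000

#5b0000, #4d0000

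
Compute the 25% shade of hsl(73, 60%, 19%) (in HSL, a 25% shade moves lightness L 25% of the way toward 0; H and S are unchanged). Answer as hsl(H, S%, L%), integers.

L moves 25% from 19 toward 0: 19 − 4.75 = 14.25 → 14.
H and S are unchanged.

hsl(73, 60%, 14%)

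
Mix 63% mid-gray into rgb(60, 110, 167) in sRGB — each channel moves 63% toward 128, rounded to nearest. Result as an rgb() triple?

rgb(103, 121, 142)

Per channel, c → c + 0.63(128 − c):
  R: 60 + 42.84 = 102.84 → 103
  G: 110 + 0.63×(128−110) = 110 + 11.34 = 121.34 → 121
  B: 167 − 24.57 = 142.43 → 142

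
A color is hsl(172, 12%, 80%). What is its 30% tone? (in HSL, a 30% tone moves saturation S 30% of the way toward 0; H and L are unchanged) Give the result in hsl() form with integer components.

hsl(172, 8%, 80%)

S moves 30% from 12 toward 0: 12 − 3.6 = 8.4 → 8.
H and L are unchanged.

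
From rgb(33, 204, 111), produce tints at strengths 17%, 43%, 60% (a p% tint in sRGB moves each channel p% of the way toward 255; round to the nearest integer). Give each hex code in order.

#47D587, #80E2AD, #A6EBC5

17%: (33 + 37.74 = 70.74→71, 204 + 8.67 = 212.67→213, 111 + 24.48 = 135.48→135) → #47D587
43%: (33 + 95.46 = 128.46→128, 204 + 21.93 = 225.93→226, 111 + 61.92 = 172.92→173) → #80E2AD
60%: (33 + 133.2 = 166.2→166, 204 + 30.6 = 234.6→235, 111 + 86.4 = 197.4→197) → #A6EBC5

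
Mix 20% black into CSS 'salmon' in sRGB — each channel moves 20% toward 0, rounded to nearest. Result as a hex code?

CSS salmon is rgb(250, 128, 114).
A 20% shade moves each channel 20% toward 0:
  R: 250 − 50 = 200 → 200
  G: 128 − 25.6 = 102.4 → 102
  B: 114 + 0.2×(0−114) = 114 − 22.8 = 91.2 → 91
rgb(200, 102, 91) = #C8665B.

#C8665B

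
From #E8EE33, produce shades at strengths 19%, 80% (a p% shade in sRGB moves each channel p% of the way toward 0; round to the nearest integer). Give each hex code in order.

#BCC129, #2E300A

#E8EE33 is rgb(232, 238, 51).
19%: (232 − 44.08 = 187.92→188, 238 − 45.22 = 192.78→193, 51 − 9.69 = 41.31→41) → #BCC129
80%: (232 − 185.6 = 46.4→46, 238 − 190.4 = 47.6→48, 51 − 40.8 = 10.2→10) → #2E300A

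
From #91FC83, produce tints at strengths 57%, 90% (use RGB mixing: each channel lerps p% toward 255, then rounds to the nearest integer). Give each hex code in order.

#91FC83 is rgb(145, 252, 131).
57%: (145 + 62.7 = 207.7→208, 252 + 1.71 = 253.71→254, 131 + 70.68 = 201.68→202) → #D0FECA
90%: (145 + 99 = 244→244, 252 + 2.7 = 254.7→255, 131 + 111.6 = 242.6→243) → #F4FFF3

#D0FECA, #F4FFF3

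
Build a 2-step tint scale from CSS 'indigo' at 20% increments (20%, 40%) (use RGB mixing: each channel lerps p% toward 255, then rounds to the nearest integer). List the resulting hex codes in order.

CSS indigo is rgb(75, 0, 130).
20%: (75 + 36 = 111→111, 0 + 51 = 51→51, 130 + 25 = 155→155) → #6F339B
40%: (75 + 72 = 147→147, 0 + 102 = 102→102, 130 + 50 = 180→180) → #9366B4

#6F339B, #9366B4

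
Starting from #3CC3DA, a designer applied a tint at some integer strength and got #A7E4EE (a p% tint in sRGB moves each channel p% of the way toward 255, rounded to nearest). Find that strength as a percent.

55%

#3CC3DA is rgb(60, 195, 218); #A7E4EE is rgb(167, 228, 238).
On the R channel (widest range): 167 ≈ 60 + (p/100)(255 − 60), so p ≈ 100×(167 − 60)/(255 − 60) = 10700/195 = 54.87.
p = 55 reproduces all three channels after rounding.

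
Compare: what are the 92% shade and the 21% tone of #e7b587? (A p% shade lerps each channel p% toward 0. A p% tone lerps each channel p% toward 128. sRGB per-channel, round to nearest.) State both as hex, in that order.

#e7b587 is rgb(231, 181, 135).
92% shade:
  R: 231 + 0.92×(0−231) = 231 − 212.52 = 18.48 → 18
  G: 181 + 0.92×(0−181) = 181 − 166.52 = 14.48 → 14
  B: 135 − 124.2 = 10.8 → 11
  → #120e0b
21% tone:
  R: 231 + 0.21×(128−231) = 231 − 21.63 = 209.37 → 209
  G: 181 + 0.21×(128−181) = 181 − 11.13 = 169.87 → 170
  B: 135 − 1.47 = 133.53 → 134
  → #d1aa86

#120e0b, #d1aa86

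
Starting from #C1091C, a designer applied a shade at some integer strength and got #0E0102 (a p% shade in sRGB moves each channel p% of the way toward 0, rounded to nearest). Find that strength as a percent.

93%

#C1091C is rgb(193, 9, 28); #0E0102 is rgb(14, 1, 2).
On the R channel (widest range): 14 ≈ 193 + (p/100)(0 − 193), so p ≈ 100×(14 − 193)/(0 − 193) = -17900/-193 = 92.75.
p = 93 reproduces all three channels after rounding.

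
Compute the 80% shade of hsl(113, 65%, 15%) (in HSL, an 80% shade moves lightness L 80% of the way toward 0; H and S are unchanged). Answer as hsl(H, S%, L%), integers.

L moves 80% from 15 toward 0: 15 − 12 = 3 → 3.
H and S are unchanged.

hsl(113, 65%, 3%)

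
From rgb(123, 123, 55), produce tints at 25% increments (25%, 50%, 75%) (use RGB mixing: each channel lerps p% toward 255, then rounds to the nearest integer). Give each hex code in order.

25%: (123 + 33 = 156→156, 123 + 33 = 156→156, 55 + 50 = 105→105) → #9C9C69
50%: (123 + 66 = 189→189, 123 + 66 = 189→189, 55 + 100 = 155→155) → #BDBD9B
75%: (123 + 99 = 222→222, 123 + 99 = 222→222, 55 + 150 = 205→205) → #DEDECD

#9C9C69, #BDBD9B, #DEDECD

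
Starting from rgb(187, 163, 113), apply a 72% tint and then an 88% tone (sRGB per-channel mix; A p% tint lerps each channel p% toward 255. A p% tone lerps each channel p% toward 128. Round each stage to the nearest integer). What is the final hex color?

Lerp each channel 72% toward 255:
  R: 187 + 0.72×(255−187) = 187 + 48.96 = 235.96 → 236
  G: 163 + 0.72×(255−163) = 163 + 66.24 = 229.24 → 229
  B: 113 + 102.24 = 215.24 → 215
After the tint: rgb(236, 229, 215) = #ECE5D7.
An 88% tone moves each channel 88% toward 128:
  R: 236 − 95.04 = 140.96 → 141
  G: 229 − 88.88 = 140.12 → 140
  B: 215 + 0.88×(128−215) = 215 − 76.56 = 138.44 → 138
rgb(141, 140, 138) = #8D8C8A.

#8D8C8A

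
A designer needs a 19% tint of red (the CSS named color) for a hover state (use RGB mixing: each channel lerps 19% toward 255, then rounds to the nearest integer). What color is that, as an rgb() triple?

CSS red is rgb(255, 0, 0).
A 19% tint moves each channel 19% toward 255:
  R: 255 + 0.19×(255−255) = 255 + 0 = 255 → 255
  G: 0 + 48.45 = 48.45 → 48
  B: 0 + 0.19×(255−0) = 0 + 48.45 = 48.45 → 48

rgb(255, 48, 48)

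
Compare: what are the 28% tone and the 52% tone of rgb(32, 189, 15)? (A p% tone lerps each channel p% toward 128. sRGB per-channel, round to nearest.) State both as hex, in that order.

#3BAC2F, #529D4A

28% tone:
  R: 32 + 0.28×(128−32) = 32 + 26.88 = 58.88 → 59
  G: 189 − 17.08 = 171.92 → 172
  B: 15 + 0.28×(128−15) = 15 + 31.64 = 46.64 → 47
  → #3BAC2F
52% tone:
  R: 32 + 0.52×(128−32) = 32 + 49.92 = 81.92 → 82
  G: 189 − 31.72 = 157.28 → 157
  B: 15 + 58.76 = 73.76 → 74
  → #529D4A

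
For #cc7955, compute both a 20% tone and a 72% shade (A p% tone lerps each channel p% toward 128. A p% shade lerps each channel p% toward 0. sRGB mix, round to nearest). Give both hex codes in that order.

#cc7955 is rgb(204, 121, 85).
20% tone:
  R: 204 + 0.2×(128−204) = 204 − 15.2 = 188.8 → 189
  G: 121 + 0.2×(128−121) = 121 + 1.4 = 122.4 → 122
  B: 85 + 0.2×(128−85) = 85 + 8.6 = 93.6 → 94
  → #bd7a5e
72% shade:
  R: 204 + 0.72×(0−204) = 204 − 146.88 = 57.12 → 57
  G: 121 + 0.72×(0−121) = 121 − 87.12 = 33.88 → 34
  B: 85 + 0.72×(0−85) = 85 − 61.2 = 23.8 → 24
  → #392218

#bd7a5e, #392218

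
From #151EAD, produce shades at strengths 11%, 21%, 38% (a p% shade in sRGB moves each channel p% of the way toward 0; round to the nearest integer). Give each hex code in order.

#131B9A, #111889, #0D136B

#151EAD is rgb(21, 30, 173).
11%: (21 − 2.31 = 18.69→19, 30 − 3.3 = 26.7→27, 173 − 19.03 = 153.97→154) → #131B9A
21%: (21 − 4.41 = 16.59→17, 30 − 6.3 = 23.7→24, 173 − 36.33 = 136.67→137) → #111889
38%: (21 − 7.98 = 13.02→13, 30 − 11.4 = 18.6→19, 173 − 65.74 = 107.26→107) → #0D136B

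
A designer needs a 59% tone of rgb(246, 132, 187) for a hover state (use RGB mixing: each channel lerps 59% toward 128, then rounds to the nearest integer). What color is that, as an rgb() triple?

A 59% tone moves each channel 59% toward 128:
  R: 246 + 0.59×(128−246) = 246 − 69.62 = 176.38 → 176
  G: 132 − 2.36 = 129.64 → 130
  B: 187 − 34.81 = 152.19 → 152

rgb(176, 130, 152)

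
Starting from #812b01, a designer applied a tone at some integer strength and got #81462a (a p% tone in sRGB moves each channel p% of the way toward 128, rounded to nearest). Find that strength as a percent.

32%

#812b01 is rgb(129, 43, 1); #81462a is rgb(129, 70, 42).
On the B channel (widest range): 42 ≈ 1 + (p/100)(128 − 1), so p ≈ 100×(42 − 1)/(128 − 1) = 4100/127 = 32.28.
p = 32 reproduces all three channels after rounding.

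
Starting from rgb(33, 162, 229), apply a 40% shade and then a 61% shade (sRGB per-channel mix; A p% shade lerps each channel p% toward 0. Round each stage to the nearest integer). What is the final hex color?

Lerp each channel 40% toward 0:
  R: 33 + 0.4×(0−33) = 33 − 13.2 = 19.8 → 20
  G: 162 + 0.4×(0−162) = 162 − 64.8 = 97.2 → 97
  B: 229 + 0.4×(0−229) = 229 − 91.6 = 137.4 → 137
After the shade: rgb(20, 97, 137) = #146189.
A 61% shade moves each channel 61% toward 0:
  R: 20 − 12.2 = 7.8 → 8
  G: 97 − 59.17 = 37.83 → 38
  B: 137 − 83.57 = 53.43 → 53
rgb(8, 38, 53) = #082635.

#082635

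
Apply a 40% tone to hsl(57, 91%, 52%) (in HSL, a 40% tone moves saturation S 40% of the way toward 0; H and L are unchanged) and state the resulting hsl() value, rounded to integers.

hsl(57, 55%, 52%)

S moves 40% from 91 toward 0: 91 − 36.4 = 54.6 → 55.
H and L are unchanged.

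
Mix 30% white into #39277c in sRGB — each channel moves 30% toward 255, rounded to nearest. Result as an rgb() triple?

rgb(116, 104, 163)

#39277c is rgb(57, 39, 124).
Lerp each channel 30% toward 255:
  R: 57 + 0.3×(255−57) = 57 + 59.4 = 116.4 → 116
  G: 39 + 0.3×(255−39) = 39 + 64.8 = 103.8 → 104
  B: 124 + 39.3 = 163.3 → 163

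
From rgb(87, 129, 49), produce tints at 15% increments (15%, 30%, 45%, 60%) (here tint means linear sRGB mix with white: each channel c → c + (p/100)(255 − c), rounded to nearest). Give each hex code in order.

#709450, #89a76f, #a3ba8e, #bccdad

15%: (87 + 25.2 = 112.2→112, 129 + 18.9 = 147.9→148, 49 + 30.9 = 79.9→80) → #709450
30%: (87 + 50.4 = 137.4→137, 129 + 37.8 = 166.8→167, 49 + 61.8 = 110.8→111) → #89a76f
45%: (87 + 75.6 = 162.6→163, 129 + 56.7 = 185.7→186, 49 + 92.7 = 141.7→142) → #a3ba8e
60%: (87 + 100.8 = 187.8→188, 129 + 75.6 = 204.6→205, 49 + 123.6 = 172.6→173) → #bccdad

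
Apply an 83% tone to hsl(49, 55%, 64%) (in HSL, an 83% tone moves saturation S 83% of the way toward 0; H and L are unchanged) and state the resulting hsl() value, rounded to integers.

hsl(49, 9%, 64%)

S moves 83% from 55 toward 0: 55 − 45.65 = 9.35 → 9.
H and L are unchanged.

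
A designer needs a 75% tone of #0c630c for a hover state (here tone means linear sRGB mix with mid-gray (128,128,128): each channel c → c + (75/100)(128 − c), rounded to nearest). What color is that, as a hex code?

#637963

#0c630c is rgb(12, 99, 12).
Lerp each channel 75% toward 128:
  R: 12 + 0.75×(128−12) = 12 + 87 = 99 → 99
  G: 99 + 21.75 = 120.75 → 121
  B: 12 + 0.75×(128−12) = 12 + 87 = 99 → 99
rgb(99, 121, 99) = #637963.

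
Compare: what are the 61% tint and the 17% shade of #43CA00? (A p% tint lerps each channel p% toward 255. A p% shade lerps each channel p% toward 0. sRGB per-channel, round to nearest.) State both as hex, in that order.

#B6EA9C, #38A800

#43CA00 is rgb(67, 202, 0).
61% tint:
  R: 67 + 114.68 = 181.68 → 182
  G: 202 + 32.33 = 234.33 → 234
  B: 0 + 0.61×(255−0) = 0 + 155.55 = 155.55 → 156
  → #B6EA9C
17% shade:
  R: 67 − 11.39 = 55.61 → 56
  G: 202 + 0.17×(0−202) = 202 − 34.34 = 167.66 → 168
  B: 0 + 0 = 0 → 0
  → #38A800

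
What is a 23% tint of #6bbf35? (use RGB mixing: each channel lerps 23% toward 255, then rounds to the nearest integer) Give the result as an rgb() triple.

#6bbf35 is rgb(107, 191, 53).
A 23% tint moves each channel 23% toward 255:
  R: 107 + 34.04 = 141.04 → 141
  G: 191 + 0.23×(255−191) = 191 + 14.72 = 205.72 → 206
  B: 53 + 0.23×(255−53) = 53 + 46.46 = 99.46 → 99

rgb(141, 206, 99)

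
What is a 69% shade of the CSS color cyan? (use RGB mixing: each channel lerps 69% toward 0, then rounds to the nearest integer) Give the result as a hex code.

#004f4f

CSS cyan is rgb(0, 255, 255).
Per channel, c → c + 0.69(0 − c):
  R: 0 + 0.69×(0−0) = 0 + 0 = 0 → 0
  G: 255 + 0.69×(0−255) = 255 − 175.95 = 79.05 → 79
  B: 255 + 0.69×(0−255) = 255 − 175.95 = 79.05 → 79
rgb(0, 79, 79) = #004f4f.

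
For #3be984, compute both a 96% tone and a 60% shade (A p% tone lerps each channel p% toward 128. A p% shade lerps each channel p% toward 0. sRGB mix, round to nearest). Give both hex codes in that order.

#7d8480, #185d35

#3be984 is rgb(59, 233, 132).
96% tone:
  R: 59 + 0.96×(128−59) = 59 + 66.24 = 125.24 → 125
  G: 233 + 0.96×(128−233) = 233 − 100.8 = 132.2 → 132
  B: 132 − 3.84 = 128.16 → 128
  → #7d8480
60% shade:
  R: 59 + 0.6×(0−59) = 59 − 35.4 = 23.6 → 24
  G: 233 − 139.8 = 93.2 → 93
  B: 132 − 79.2 = 52.8 → 53
  → #185d35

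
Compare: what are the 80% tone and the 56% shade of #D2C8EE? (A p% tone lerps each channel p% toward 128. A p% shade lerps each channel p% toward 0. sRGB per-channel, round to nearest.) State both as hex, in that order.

#908E96, #5C5869

#D2C8EE is rgb(210, 200, 238).
80% tone:
  R: 210 − 65.6 = 144.4 → 144
  G: 200 + 0.8×(128−200) = 200 − 57.6 = 142.4 → 142
  B: 238 + 0.8×(128−238) = 238 − 88 = 150 → 150
  → #908E96
56% shade:
  R: 210 − 117.6 = 92.4 → 92
  G: 200 − 112 = 88 → 88
  B: 238 + 0.56×(0−238) = 238 − 133.28 = 104.72 → 105
  → #5C5869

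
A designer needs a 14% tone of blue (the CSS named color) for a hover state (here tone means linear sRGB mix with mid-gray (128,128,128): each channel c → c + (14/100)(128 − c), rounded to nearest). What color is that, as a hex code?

CSS blue is rgb(0, 0, 255).
Lerp each channel 14% toward 128:
  R: 0 + 17.92 = 17.92 → 18
  G: 0 + 0.14×(128−0) = 0 + 17.92 = 17.92 → 18
  B: 255 + 0.14×(128−255) = 255 − 17.78 = 237.22 → 237
rgb(18, 18, 237) = #1212ed.

#1212ed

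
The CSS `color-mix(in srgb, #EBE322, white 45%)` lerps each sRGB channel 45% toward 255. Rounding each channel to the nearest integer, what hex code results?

#F4F085

#EBE322 is rgb(235, 227, 34).
A 45% tint moves each channel 45% toward 255:
  R: 235 + 0.45×(255−235) = 235 + 9 = 244 → 244
  G: 227 + 0.45×(255−227) = 227 + 12.6 = 239.6 → 240
  B: 34 + 0.45×(255−34) = 34 + 99.45 = 133.45 → 133
rgb(244, 240, 133) = #F4F085.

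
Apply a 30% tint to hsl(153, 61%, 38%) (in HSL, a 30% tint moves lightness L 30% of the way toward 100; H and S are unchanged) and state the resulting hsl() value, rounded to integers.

L moves 30% from 38 toward 100: 38 + 18.6 = 56.6 → 57.
H and S are unchanged.

hsl(153, 61%, 57%)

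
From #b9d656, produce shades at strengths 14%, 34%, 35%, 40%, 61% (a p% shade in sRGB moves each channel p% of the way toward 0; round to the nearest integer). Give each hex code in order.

#9fb84a, #7a8d39, #788b38, #6f8034, #485322

#b9d656 is rgb(185, 214, 86).
14%: (185 − 25.9 = 159.1→159, 214 − 29.96 = 184.04→184, 86 − 12.04 = 73.96→74) → #9fb84a
34%: (185 − 62.9 = 122.1→122, 214 − 72.76 = 141.24→141, 86 − 29.24 = 56.76→57) → #7a8d39
35%: (185 − 64.75 = 120.25→120, 214 − 74.9 = 139.1→139, 86 − 30.1 = 55.9→56) → #788b38
40%: (185 − 74 = 111→111, 214 − 85.6 = 128.4→128, 86 − 34.4 = 51.6→52) → #6f8034
61%: (185 − 112.85 = 72.15→72, 214 − 130.54 = 83.46→83, 86 − 52.46 = 33.54→34) → #485322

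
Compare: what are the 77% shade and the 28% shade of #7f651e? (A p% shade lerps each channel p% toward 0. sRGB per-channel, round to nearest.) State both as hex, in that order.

#7f651e is rgb(127, 101, 30).
77% shade:
  R: 127 − 97.79 = 29.21 → 29
  G: 101 − 77.77 = 23.23 → 23
  B: 30 + 0.77×(0−30) = 30 − 23.1 = 6.9 → 7
  → #1d1707
28% shade:
  R: 127 + 0.28×(0−127) = 127 − 35.56 = 91.44 → 91
  G: 101 − 28.28 = 72.72 → 73
  B: 30 + 0.28×(0−30) = 30 − 8.4 = 21.6 → 22
  → #5b4916

#1d1707, #5b4916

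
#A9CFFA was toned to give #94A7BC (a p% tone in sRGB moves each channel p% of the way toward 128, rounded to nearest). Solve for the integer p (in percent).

51%

#A9CFFA is rgb(169, 207, 250); #94A7BC is rgb(148, 167, 188).
On the B channel (widest range): 188 ≈ 250 + (p/100)(128 − 250), so p ≈ 100×(188 − 250)/(128 − 250) = -6200/-122 = 50.82.
p = 51 reproduces all three channels after rounding.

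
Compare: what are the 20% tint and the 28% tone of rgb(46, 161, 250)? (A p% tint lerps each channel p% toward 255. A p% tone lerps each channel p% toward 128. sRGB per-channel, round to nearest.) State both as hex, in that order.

20% tint:
  R: 46 + 41.8 = 87.8 → 88
  G: 161 + 0.2×(255−161) = 161 + 18.8 = 179.8 → 180
  B: 250 + 0.2×(255−250) = 250 + 1 = 251 → 251
  → #58b4fb
28% tone:
  R: 46 + 22.96 = 68.96 → 69
  G: 161 + 0.28×(128−161) = 161 − 9.24 = 151.76 → 152
  B: 250 + 0.28×(128−250) = 250 − 34.16 = 215.84 → 216
  → #4598d8

#58b4fb, #4598d8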